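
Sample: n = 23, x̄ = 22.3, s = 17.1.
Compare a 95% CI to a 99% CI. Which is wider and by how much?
99% CI is wider by 5.31

df = 22
95% CI: t* = 2.074, (14.90, 29.70), width = 2 · t* · s/√n = 14.79
99% CI: t* = 2.819, (12.25, 32.35), width = 2 · t* · s/√n = 20.10

The 99% CI is wider by 20.10 - 14.79 = 5.31.
Higher confidence requires a wider interval.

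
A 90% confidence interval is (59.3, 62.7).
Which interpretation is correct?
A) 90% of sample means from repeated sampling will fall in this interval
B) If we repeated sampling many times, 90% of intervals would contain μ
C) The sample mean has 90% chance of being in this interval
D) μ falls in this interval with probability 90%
B

A) Wrong — coverage applies to intervals containing μ, not to future x̄ values.
B) Correct — this is the frequentist long-run coverage interpretation.
C) Wrong — x̄ is observed and sits in the interval by construction.
D) Wrong — μ is fixed; the randomness lives in the interval, not in μ.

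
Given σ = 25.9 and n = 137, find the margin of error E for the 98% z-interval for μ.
Margin of error = 5.15

Margin of error = z* · σ/√n
= 2.326 · 25.9/√137
= 2.326 · 25.9/11.7047
= 5.15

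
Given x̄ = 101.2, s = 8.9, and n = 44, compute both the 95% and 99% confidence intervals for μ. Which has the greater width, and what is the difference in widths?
99% CI is wider by 1.82

df = 43
95% CI: t* = 2.017, (98.49, 103.91), width = 2 · t* · s/√n = 5.41
99% CI: t* = 2.695, (97.58, 104.82), width = 2 · t* · s/√n = 7.23

The 99% CI is wider by 7.23 - 5.41 = 1.82.
Higher confidence requires a wider interval.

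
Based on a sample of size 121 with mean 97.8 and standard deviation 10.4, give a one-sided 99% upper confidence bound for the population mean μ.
μ ≤ 100.03

Upper bound (one-sided):
t* = 2.358 (one-sided for 99%)
Upper bound = x̄ + t* · s/√n = 97.8 + 2.358 · 10.4/√121 = 100.03

We are 99% confident that μ ≤ 100.03.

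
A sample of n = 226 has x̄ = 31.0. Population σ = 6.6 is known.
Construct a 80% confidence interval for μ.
(30.44, 31.56)

z-interval (σ known):
z* = 1.282 for 80% confidence

Margin of error = z* · σ/√n = 1.282 · 6.6/√226 = 0.56

CI: (31.0 - 0.56, 31.0 + 0.56) = (30.44, 31.56)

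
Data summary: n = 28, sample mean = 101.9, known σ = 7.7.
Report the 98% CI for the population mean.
(98.52, 105.28)

z-interval (σ known):
z* = 2.326 for 98% confidence

Margin of error = z* · σ/√n = 2.326 · 7.7/√28 = 3.38

CI: (101.9 - 3.38, 101.9 + 3.38) = (98.52, 105.28)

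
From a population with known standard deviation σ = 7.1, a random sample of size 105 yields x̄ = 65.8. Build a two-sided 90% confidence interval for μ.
(64.66, 66.94)

z-interval (σ known):
z* = 1.645 for 90% confidence

Margin of error = z* · σ/√n = 1.645 · 7.1/√105 = 1.14

CI: (65.8 - 1.14, 65.8 + 1.14) = (64.66, 66.94)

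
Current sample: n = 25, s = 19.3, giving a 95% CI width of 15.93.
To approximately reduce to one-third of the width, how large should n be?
n ≈ 225

CI width ∝ 1/√n
To reduce width by factor 3, need √n to grow by 3 → need 3² = 9 times as many samples.

Current: n = 25, width = 15.93
New: n = 225, width ≈ 5.07

Width reduced by factor of 15.93/5.07 = 3.14.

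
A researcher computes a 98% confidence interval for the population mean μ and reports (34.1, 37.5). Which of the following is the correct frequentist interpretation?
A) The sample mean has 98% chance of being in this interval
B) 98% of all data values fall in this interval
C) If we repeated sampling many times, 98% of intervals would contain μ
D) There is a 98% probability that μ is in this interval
C

A) Wrong — x̄ is observed and sits in the interval by construction.
B) Wrong — a CI is about the parameter μ, not individual data values.
C) Correct — this is the frequentist long-run coverage interpretation.
D) Wrong — μ is fixed; the randomness lives in the interval, not in μ.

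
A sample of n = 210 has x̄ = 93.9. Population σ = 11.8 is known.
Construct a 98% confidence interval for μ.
(92.01, 95.79)

z-interval (σ known):
z* = 2.326 for 98% confidence

Margin of error = z* · σ/√n = 2.326 · 11.8/√210 = 1.89

CI: (93.9 - 1.89, 93.9 + 1.89) = (92.01, 95.79)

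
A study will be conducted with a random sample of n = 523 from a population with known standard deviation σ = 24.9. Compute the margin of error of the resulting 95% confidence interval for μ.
Margin of error = 2.13

Margin of error = z* · σ/√n
= 1.960 · 24.9/√523
= 1.960 · 24.9/22.8692
= 2.13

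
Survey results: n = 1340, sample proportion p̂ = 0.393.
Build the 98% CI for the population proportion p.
(0.362, 0.424)

Proportion CI:
SE = √(p̂(1-p̂)/n) = √(0.393 · 0.607 / 1340) = 0.01334

z* = 2.326
Margin = z* · SE = 2.326 · 0.01334 = 0.0310

CI: 0.393 ± 0.0310 = (0.362, 0.424)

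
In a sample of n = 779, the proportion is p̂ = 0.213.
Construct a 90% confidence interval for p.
(0.189, 0.237)

Proportion CI:
SE = √(p̂(1-p̂)/n) = √(0.213 · 0.787 / 779) = 0.01467

z* = 1.645
Margin = z* · SE = 1.645 · 0.01467 = 0.0241

CI: 0.213 ± 0.0241 = (0.189, 0.237)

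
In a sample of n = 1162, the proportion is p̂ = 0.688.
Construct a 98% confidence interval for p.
(0.656, 0.720)

Proportion CI:
SE = √(p̂(1-p̂)/n) = √(0.688 · 0.312 / 1162) = 0.01359

z* = 2.326
Margin = z* · SE = 2.326 · 0.01359 = 0.0316

CI: 0.688 ± 0.0316 = (0.656, 0.720)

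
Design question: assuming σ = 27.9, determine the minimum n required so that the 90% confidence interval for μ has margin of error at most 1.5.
n ≥ 937

For margin E ≤ 1.5:
n ≥ (z* · σ / E)²
n ≥ (1.645 · 27.9 / 1.5)²
n ≥ 936.18

Minimum n = 937 (rounding up)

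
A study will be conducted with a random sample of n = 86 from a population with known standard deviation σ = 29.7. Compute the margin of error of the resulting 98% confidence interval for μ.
Margin of error = 7.45

Margin of error = z* · σ/√n
= 2.326 · 29.7/√86
= 2.326 · 29.7/9.2736
= 7.45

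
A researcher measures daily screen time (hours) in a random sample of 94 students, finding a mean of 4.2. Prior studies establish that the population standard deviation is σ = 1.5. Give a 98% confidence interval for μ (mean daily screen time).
(3.84, 4.56)

z-interval (σ known):
z* = 2.326 for 98% confidence

Margin of error = z* · σ/√n = 2.326 · 1.5/√94 = 0.36

CI: (4.2 - 0.36, 4.2 + 0.36) = (3.84, 4.56)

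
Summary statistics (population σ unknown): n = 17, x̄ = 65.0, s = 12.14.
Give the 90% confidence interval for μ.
(59.86, 70.14)

t-interval (σ unknown):
df = n - 1 = 16
t* = 1.746 for 90% confidence

Margin of error = t* · s/√n = 1.746 · 12.14/√17 = 5.14

CI: (59.86, 70.14)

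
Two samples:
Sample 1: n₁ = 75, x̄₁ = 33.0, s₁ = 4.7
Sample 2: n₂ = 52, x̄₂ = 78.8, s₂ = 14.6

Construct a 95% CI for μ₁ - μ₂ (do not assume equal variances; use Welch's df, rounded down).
(-50.00, -41.60)

Difference: x̄₁ - x̄₂ = -45.80
SE = √(s₁²/n₁ + s₂²/n₂) = √(4.7²/75 + 14.6²/52) = 2.0961
df = 58.38 → 58 (Welch–Satterthwaite, rounded down)
t* = 2.002

CI: -45.80 ± 2.002 · 2.0961 = -45.80 ± 4.20 = (-50.00, -41.60)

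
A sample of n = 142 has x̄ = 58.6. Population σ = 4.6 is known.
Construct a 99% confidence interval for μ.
(57.61, 59.59)

z-interval (σ known):
z* = 2.576 for 99% confidence

Margin of error = z* · σ/√n = 2.576 · 4.6/√142 = 0.99

CI: (58.6 - 0.99, 58.6 + 0.99) = (57.61, 59.59)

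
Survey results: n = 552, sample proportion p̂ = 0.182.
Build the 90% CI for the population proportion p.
(0.155, 0.209)

Proportion CI:
SE = √(p̂(1-p̂)/n) = √(0.182 · 0.818 / 552) = 0.01642

z* = 1.645
Margin = z* · SE = 1.645 · 0.01642 = 0.0270

CI: 0.182 ± 0.0270 = (0.155, 0.209)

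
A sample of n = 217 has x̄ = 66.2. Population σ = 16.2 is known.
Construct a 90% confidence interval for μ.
(64.39, 68.01)

z-interval (σ known):
z* = 1.645 for 90% confidence

Margin of error = z* · σ/√n = 1.645 · 16.2/√217 = 1.81

CI: (66.2 - 1.81, 66.2 + 1.81) = (64.39, 68.01)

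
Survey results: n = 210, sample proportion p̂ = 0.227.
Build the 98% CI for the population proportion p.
(0.160, 0.294)

Proportion CI:
SE = √(p̂(1-p̂)/n) = √(0.227 · 0.773 / 210) = 0.02891

z* = 2.326
Margin = z* · SE = 2.326 · 0.02891 = 0.0672

CI: 0.227 ± 0.0672 = (0.160, 0.294)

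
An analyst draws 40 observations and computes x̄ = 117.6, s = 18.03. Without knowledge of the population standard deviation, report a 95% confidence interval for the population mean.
(111.83, 123.37)

t-interval (σ unknown):
df = n - 1 = 39
t* = 2.023 for 95% confidence

Margin of error = t* · s/√n = 2.023 · 18.03/√40 = 5.77

CI: (111.83, 123.37)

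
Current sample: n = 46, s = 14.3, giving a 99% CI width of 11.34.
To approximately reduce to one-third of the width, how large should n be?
n ≈ 414

CI width ∝ 1/√n
To reduce width by factor 3, need √n to grow by 3 → need 3² = 9 times as many samples.

Current: n = 46, width = 11.34
New: n = 414, width ≈ 3.64

Width reduced by factor of 11.34/3.64 = 3.12.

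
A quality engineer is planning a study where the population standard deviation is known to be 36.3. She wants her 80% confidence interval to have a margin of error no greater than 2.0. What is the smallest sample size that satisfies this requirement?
n ≥ 542

For margin E ≤ 2.0:
n ≥ (z* · σ / E)²
n ≥ (1.282 · 36.3 / 2.0)²
n ≥ 541.41

Minimum n = 542 (rounding up)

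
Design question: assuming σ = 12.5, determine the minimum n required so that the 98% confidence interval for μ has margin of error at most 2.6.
n ≥ 126

For margin E ≤ 2.6:
n ≥ (z* · σ / E)²
n ≥ (2.326 · 12.5 / 2.6)²
n ≥ 125.05

Minimum n = 126 (rounding up)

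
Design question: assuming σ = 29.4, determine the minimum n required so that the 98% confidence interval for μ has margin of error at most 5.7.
n ≥ 144

For margin E ≤ 5.7:
n ≥ (z* · σ / E)²
n ≥ (2.326 · 29.4 / 5.7)²
n ≥ 143.93

Minimum n = 144 (rounding up)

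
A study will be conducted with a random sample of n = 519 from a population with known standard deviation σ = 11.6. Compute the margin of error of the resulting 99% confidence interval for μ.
Margin of error = 1.31

Margin of error = z* · σ/√n
= 2.576 · 11.6/√519
= 2.576 · 11.6/22.7816
= 1.31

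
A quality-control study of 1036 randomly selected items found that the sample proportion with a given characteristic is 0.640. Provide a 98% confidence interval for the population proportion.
(0.605, 0.675)

Proportion CI:
SE = √(p̂(1-p̂)/n) = √(0.640 · 0.360 / 1036) = 0.01491

z* = 2.326
Margin = z* · SE = 2.326 · 0.01491 = 0.0347

CI: 0.640 ± 0.0347 = (0.605, 0.675)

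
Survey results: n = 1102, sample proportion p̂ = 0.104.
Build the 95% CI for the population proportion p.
(0.086, 0.122)

Proportion CI:
SE = √(p̂(1-p̂)/n) = √(0.104 · 0.896 / 1102) = 0.00920

z* = 1.960
Margin = z* · SE = 1.960 · 0.00920 = 0.0180

CI: 0.104 ± 0.0180 = (0.086, 0.122)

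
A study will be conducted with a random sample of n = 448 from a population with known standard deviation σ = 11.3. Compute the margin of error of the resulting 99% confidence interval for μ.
Margin of error = 1.38

Margin of error = z* · σ/√n
= 2.576 · 11.3/√448
= 2.576 · 11.3/21.1660
= 1.38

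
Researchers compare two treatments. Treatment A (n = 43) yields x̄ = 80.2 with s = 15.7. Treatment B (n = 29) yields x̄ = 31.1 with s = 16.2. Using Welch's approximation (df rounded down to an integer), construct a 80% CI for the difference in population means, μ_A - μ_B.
(44.12, 54.08)

Difference: x̄₁ - x̄₂ = 49.10
SE = √(s₁²/n₁ + s₂²/n₂) = √(15.7²/43 + 16.2²/29) = 3.8447
df = 58.94 → 58 (Welch–Satterthwaite, rounded down)
t* = 1.296

CI: 49.10 ± 1.296 · 3.8447 = 49.10 ± 4.98 = (44.12, 54.08)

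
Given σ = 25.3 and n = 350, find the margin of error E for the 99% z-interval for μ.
Margin of error = 3.48

Margin of error = z* · σ/√n
= 2.576 · 25.3/√350
= 2.576 · 25.3/18.7083
= 3.48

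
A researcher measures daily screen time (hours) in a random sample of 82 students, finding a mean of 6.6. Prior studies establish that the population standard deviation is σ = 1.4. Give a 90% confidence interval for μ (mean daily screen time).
(6.35, 6.85)

z-interval (σ known):
z* = 1.645 for 90% confidence

Margin of error = z* · σ/√n = 1.645 · 1.4/√82 = 0.25

CI: (6.6 - 0.25, 6.6 + 0.25) = (6.35, 6.85)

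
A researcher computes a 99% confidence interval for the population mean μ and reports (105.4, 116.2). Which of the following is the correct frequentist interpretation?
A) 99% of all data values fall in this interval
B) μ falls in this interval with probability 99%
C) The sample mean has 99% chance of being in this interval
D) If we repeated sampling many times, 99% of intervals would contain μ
D

A) Wrong — a CI is about the parameter μ, not individual data values.
B) Wrong — μ is fixed; the randomness lives in the interval, not in μ.
C) Wrong — x̄ is observed and sits in the interval by construction.
D) Correct — this is the frequentist long-run coverage interpretation.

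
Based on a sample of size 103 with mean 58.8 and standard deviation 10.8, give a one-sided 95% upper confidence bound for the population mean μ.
μ ≤ 60.57

Upper bound (one-sided):
t* = 1.660 (one-sided for 95%)
Upper bound = x̄ + t* · s/√n = 58.8 + 1.660 · 10.8/√103 = 60.57

We are 95% confident that μ ≤ 60.57.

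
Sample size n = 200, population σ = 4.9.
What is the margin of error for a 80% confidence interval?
Margin of error = 0.44

Margin of error = z* · σ/√n
= 1.282 · 4.9/√200
= 1.282 · 4.9/14.1421
= 0.44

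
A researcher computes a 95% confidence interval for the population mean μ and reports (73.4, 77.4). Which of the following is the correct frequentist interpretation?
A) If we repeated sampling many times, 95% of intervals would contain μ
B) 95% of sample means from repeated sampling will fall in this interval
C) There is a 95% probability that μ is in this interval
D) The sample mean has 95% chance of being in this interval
A

A) Correct — this is the frequentist long-run coverage interpretation.
B) Wrong — coverage applies to intervals containing μ, not to future x̄ values.
C) Wrong — μ is fixed; the randomness lives in the interval, not in μ.
D) Wrong — x̄ is observed and sits in the interval by construction.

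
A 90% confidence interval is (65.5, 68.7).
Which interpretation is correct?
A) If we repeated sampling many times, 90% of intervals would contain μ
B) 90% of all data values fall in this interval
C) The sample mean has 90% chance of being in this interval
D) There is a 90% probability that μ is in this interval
A

A) Correct — this is the frequentist long-run coverage interpretation.
B) Wrong — a CI is about the parameter μ, not individual data values.
C) Wrong — x̄ is observed and sits in the interval by construction.
D) Wrong — μ is fixed; the randomness lives in the interval, not in μ.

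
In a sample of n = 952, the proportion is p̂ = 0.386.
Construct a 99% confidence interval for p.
(0.345, 0.427)

Proportion CI:
SE = √(p̂(1-p̂)/n) = √(0.386 · 0.614 / 952) = 0.01578

z* = 2.576
Margin = z* · SE = 2.576 · 0.01578 = 0.0406

CI: 0.386 ± 0.0406 = (0.345, 0.427)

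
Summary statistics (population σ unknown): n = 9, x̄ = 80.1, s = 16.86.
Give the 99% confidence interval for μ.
(61.24, 98.96)

t-interval (σ unknown):
df = n - 1 = 8
t* = 3.355 for 99% confidence

Margin of error = t* · s/√n = 3.355 · 16.86/√9 = 18.86

CI: (61.24, 98.96)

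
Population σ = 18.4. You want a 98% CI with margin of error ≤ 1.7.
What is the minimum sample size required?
n ≥ 634

For margin E ≤ 1.7:
n ≥ (z* · σ / E)²
n ≥ (2.326 · 18.4 / 1.7)²
n ≥ 633.81

Minimum n = 634 (rounding up)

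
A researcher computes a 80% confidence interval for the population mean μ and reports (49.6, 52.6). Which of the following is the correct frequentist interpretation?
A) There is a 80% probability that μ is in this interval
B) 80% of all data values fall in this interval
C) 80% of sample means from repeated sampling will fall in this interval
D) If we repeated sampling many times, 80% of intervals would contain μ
D

A) Wrong — μ is fixed; the randomness lives in the interval, not in μ.
B) Wrong — a CI is about the parameter μ, not individual data values.
C) Wrong — coverage applies to intervals containing μ, not to future x̄ values.
D) Correct — this is the frequentist long-run coverage interpretation.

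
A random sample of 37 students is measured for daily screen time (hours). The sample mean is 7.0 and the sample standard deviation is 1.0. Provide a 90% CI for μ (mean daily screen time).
(6.72, 7.28)

t-interval (σ unknown):
df = n - 1 = 36
t* = 1.688 for 90% confidence

Margin of error = t* · s/√n = 1.688 · 1.0/√37 = 0.28

CI: (6.72, 7.28)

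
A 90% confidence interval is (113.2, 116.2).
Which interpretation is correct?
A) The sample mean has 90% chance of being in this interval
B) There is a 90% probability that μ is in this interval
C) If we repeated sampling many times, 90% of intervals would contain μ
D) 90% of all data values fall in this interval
C

A) Wrong — x̄ is observed and sits in the interval by construction.
B) Wrong — μ is fixed; the randomness lives in the interval, not in μ.
C) Correct — this is the frequentist long-run coverage interpretation.
D) Wrong — a CI is about the parameter μ, not individual data values.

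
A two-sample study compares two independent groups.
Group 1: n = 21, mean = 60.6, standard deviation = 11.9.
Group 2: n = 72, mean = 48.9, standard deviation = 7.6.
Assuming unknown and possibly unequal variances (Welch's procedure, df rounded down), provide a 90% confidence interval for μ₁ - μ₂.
(7.00, 16.40)

Difference: x̄₁ - x̄₂ = 11.70
SE = √(s₁²/n₁ + s₂²/n₂) = √(11.9²/21 + 7.6²/72) = 2.7469
df = 24.94 → 24 (Welch–Satterthwaite, rounded down)
t* = 1.711

CI: 11.70 ± 1.711 · 2.7469 = 11.70 ± 4.70 = (7.00, 16.40)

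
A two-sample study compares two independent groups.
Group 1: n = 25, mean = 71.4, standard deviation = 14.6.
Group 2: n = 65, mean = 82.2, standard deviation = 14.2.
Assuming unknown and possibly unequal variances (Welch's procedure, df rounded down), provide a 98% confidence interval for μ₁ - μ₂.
(-19.05, -2.55)

Difference: x̄₁ - x̄₂ = -10.80
SE = √(s₁²/n₁ + s₂²/n₂) = √(14.6²/25 + 14.2²/65) = 3.4101
df = 42.53 → 42 (Welch–Satterthwaite, rounded down)
t* = 2.418

CI: -10.80 ± 2.418 · 3.4101 = -10.80 ± 8.25 = (-19.05, -2.55)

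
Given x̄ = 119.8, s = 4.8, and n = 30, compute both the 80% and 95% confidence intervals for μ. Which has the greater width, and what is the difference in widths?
95% CI is wider by 1.28

df = 29
80% CI: t* = 1.311, (118.65, 120.95), width = 2 · t* · s/√n = 2.30
95% CI: t* = 2.045, (118.01, 121.59), width = 2 · t* · s/√n = 3.58

The 95% CI is wider by 3.58 - 2.30 = 1.28.
Higher confidence requires a wider interval.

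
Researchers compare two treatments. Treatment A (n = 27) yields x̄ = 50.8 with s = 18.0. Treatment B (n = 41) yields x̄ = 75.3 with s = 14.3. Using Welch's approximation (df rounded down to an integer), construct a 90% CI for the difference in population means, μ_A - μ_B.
(-31.42, -17.58)

Difference: x̄₁ - x̄₂ = -24.50
SE = √(s₁²/n₁ + s₂²/n₂) = √(18.0²/27 + 14.3²/41) = 4.1216
df = 46.84 → 46 (Welch–Satterthwaite, rounded down)
t* = 1.679

CI: -24.50 ± 1.679 · 4.1216 = -24.50 ± 6.92 = (-31.42, -17.58)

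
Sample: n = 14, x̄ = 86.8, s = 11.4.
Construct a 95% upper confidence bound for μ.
μ ≤ 92.20

Upper bound (one-sided):
t* = 1.771 (one-sided for 95%)
Upper bound = x̄ + t* · s/√n = 86.8 + 1.771 · 11.4/√14 = 92.20

We are 95% confident that μ ≤ 92.20.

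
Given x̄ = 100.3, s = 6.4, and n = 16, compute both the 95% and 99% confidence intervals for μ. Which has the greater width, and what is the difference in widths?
99% CI is wider by 2.61

df = 15
95% CI: t* = 2.131, (96.89, 103.71), width = 2 · t* · s/√n = 6.82
99% CI: t* = 2.947, (95.58, 105.02), width = 2 · t* · s/√n = 9.43

The 99% CI is wider by 9.43 - 6.82 = 2.61.
Higher confidence requires a wider interval.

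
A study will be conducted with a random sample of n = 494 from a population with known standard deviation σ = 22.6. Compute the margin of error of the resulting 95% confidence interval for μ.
Margin of error = 1.99

Margin of error = z* · σ/√n
= 1.960 · 22.6/√494
= 1.960 · 22.6/22.2261
= 1.99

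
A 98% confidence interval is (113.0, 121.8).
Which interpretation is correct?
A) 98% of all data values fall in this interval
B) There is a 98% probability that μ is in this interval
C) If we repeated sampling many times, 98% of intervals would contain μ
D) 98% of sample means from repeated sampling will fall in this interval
C

A) Wrong — a CI is about the parameter μ, not individual data values.
B) Wrong — μ is fixed; the randomness lives in the interval, not in μ.
C) Correct — this is the frequentist long-run coverage interpretation.
D) Wrong — coverage applies to intervals containing μ, not to future x̄ values.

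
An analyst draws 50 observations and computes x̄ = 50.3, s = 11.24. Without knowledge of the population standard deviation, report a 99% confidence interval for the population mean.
(46.04, 54.56)

t-interval (σ unknown):
df = n - 1 = 49
t* = 2.680 for 99% confidence

Margin of error = t* · s/√n = 2.680 · 11.24/√50 = 4.26

CI: (46.04, 54.56)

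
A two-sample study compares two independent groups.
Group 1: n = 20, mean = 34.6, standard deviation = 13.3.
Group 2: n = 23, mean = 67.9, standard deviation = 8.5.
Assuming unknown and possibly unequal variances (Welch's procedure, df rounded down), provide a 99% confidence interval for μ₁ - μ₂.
(-42.80, -23.80)

Difference: x̄₁ - x̄₂ = -33.30
SE = √(s₁²/n₁ + s₂²/n₂) = √(13.3²/20 + 8.5²/23) = 3.4621
df = 31.47 → 31 (Welch–Satterthwaite, rounded down)
t* = 2.744

CI: -33.30 ± 2.744 · 3.4621 = -33.30 ± 9.50 = (-42.80, -23.80)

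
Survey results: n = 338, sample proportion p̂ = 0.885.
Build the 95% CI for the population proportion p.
(0.851, 0.919)

Proportion CI:
SE = √(p̂(1-p̂)/n) = √(0.885 · 0.115 / 338) = 0.01735

z* = 1.960
Margin = z* · SE = 1.960 · 0.01735 = 0.0340

CI: 0.885 ± 0.0340 = (0.851, 0.919)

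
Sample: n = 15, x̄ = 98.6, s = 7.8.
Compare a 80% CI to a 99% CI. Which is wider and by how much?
99% CI is wider by 6.57

df = 14
80% CI: t* = 1.345, (95.89, 101.31), width = 2 · t* · s/√n = 5.42
99% CI: t* = 2.977, (92.60, 104.60), width = 2 · t* · s/√n = 11.99

The 99% CI is wider by 11.99 - 5.42 = 6.57.
Higher confidence requires a wider interval.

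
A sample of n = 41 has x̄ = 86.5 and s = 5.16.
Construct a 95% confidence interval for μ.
(84.87, 88.13)

t-interval (σ unknown):
df = n - 1 = 40
t* = 2.021 for 95% confidence

Margin of error = t* · s/√n = 2.021 · 5.16/√41 = 1.63

CI: (84.87, 88.13)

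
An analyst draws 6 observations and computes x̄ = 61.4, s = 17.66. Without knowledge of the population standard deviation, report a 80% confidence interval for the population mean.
(50.76, 72.04)

t-interval (σ unknown):
df = n - 1 = 5
t* = 1.476 for 80% confidence

Margin of error = t* · s/√n = 1.476 · 17.66/√6 = 10.64

CI: (50.76, 72.04)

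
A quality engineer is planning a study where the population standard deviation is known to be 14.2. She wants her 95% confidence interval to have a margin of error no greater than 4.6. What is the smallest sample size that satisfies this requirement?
n ≥ 37

For margin E ≤ 4.6:
n ≥ (z* · σ / E)²
n ≥ (1.960 · 14.2 / 4.6)²
n ≥ 36.61

Minimum n = 37 (rounding up)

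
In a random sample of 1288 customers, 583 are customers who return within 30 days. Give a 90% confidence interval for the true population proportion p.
(0.430, 0.475)

Proportion CI:
p̂ = 583/1288 = 0.45264
SE = √(p̂(1-p̂)/n) = √(0.45264 · 0.54736 / 1288) = 0.01387

z* = 1.645
Margin = z* · SE = 1.645 · 0.01387 = 0.0228

CI: 0.45264 ± 0.0228 = (0.430, 0.475)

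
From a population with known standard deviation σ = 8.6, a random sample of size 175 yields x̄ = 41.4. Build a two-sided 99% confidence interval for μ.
(39.73, 43.07)

z-interval (σ known):
z* = 2.576 for 99% confidence

Margin of error = z* · σ/√n = 2.576 · 8.6/√175 = 1.67

CI: (41.4 - 1.67, 41.4 + 1.67) = (39.73, 43.07)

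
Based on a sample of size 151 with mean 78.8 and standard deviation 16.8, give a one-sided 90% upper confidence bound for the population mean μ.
μ ≤ 80.56

Upper bound (one-sided):
t* = 1.287 (one-sided for 90%)
Upper bound = x̄ + t* · s/√n = 78.8 + 1.287 · 16.8/√151 = 80.56

We are 90% confident that μ ≤ 80.56.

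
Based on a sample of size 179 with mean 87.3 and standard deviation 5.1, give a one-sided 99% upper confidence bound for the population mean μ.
μ ≤ 88.19

Upper bound (one-sided):
t* = 2.347 (one-sided for 99%)
Upper bound = x̄ + t* · s/√n = 87.3 + 2.347 · 5.1/√179 = 88.19

We are 99% confident that μ ≤ 88.19.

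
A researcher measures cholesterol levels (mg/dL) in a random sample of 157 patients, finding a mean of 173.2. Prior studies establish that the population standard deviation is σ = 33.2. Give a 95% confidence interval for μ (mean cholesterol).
(168.01, 178.39)

z-interval (σ known):
z* = 1.960 for 95% confidence

Margin of error = z* · σ/√n = 1.960 · 33.2/√157 = 5.19

CI: (173.2 - 5.19, 173.2 + 5.19) = (168.01, 178.39)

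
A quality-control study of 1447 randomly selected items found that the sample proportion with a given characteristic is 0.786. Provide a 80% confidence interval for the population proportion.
(0.772, 0.800)

Proportion CI:
SE = √(p̂(1-p̂)/n) = √(0.786 · 0.214 / 1447) = 0.01078

z* = 1.282
Margin = z* · SE = 1.282 · 0.01078 = 0.0138

CI: 0.786 ± 0.0138 = (0.772, 0.800)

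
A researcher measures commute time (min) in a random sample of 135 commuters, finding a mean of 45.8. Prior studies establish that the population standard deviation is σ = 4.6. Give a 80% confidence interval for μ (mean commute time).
(45.29, 46.31)

z-interval (σ known):
z* = 1.282 for 80% confidence

Margin of error = z* · σ/√n = 1.282 · 4.6/√135 = 0.51

CI: (45.8 - 0.51, 45.8 + 0.51) = (45.29, 46.31)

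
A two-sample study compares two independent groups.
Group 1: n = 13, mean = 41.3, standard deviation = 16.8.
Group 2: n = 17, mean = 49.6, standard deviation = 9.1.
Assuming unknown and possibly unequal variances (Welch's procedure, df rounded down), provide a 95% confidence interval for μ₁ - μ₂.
(-19.18, 2.58)

Difference: x̄₁ - x̄₂ = -8.30
SE = √(s₁²/n₁ + s₂²/n₂) = √(16.8²/13 + 9.1²/17) = 5.1558
df = 17.33 → 17 (Welch–Satterthwaite, rounded down)
t* = 2.110

CI: -8.30 ± 2.110 · 5.1558 = -8.30 ± 10.88 = (-19.18, 2.58)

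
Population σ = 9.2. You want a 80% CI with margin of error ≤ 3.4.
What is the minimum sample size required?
n ≥ 13

For margin E ≤ 3.4:
n ≥ (z* · σ / E)²
n ≥ (1.282 · 9.2 / 3.4)²
n ≥ 12.03

Minimum n = 13 (rounding up)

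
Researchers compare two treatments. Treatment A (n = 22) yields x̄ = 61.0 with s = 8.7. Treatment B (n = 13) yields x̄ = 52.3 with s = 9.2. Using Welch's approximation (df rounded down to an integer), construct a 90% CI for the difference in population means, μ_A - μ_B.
(3.30, 14.10)

Difference: x̄₁ - x̄₂ = 8.70
SE = √(s₁²/n₁ + s₂²/n₂) = √(8.7²/22 + 9.2²/13) = 3.1546
df = 24.18 → 24 (Welch–Satterthwaite, rounded down)
t* = 1.711

CI: 8.70 ± 1.711 · 3.1546 = 8.70 ± 5.40 = (3.30, 14.10)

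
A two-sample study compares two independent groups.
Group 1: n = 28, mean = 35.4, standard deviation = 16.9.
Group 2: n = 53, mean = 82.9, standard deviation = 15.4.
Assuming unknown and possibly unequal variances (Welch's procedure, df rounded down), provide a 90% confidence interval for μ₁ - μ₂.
(-53.92, -41.08)

Difference: x̄₁ - x̄₂ = -47.50
SE = √(s₁²/n₁ + s₂²/n₂) = √(16.9²/28 + 15.4²/53) = 3.8308
df = 50.81 → 50 (Welch–Satterthwaite, rounded down)
t* = 1.676

CI: -47.50 ± 1.676 · 3.8308 = -47.50 ± 6.42 = (-53.92, -41.08)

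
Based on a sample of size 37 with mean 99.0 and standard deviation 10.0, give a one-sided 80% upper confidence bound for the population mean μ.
μ ≤ 100.40

Upper bound (one-sided):
t* = 0.852 (one-sided for 80%)
Upper bound = x̄ + t* · s/√n = 99.0 + 0.852 · 10.0/√37 = 100.40

We are 80% confident that μ ≤ 100.40.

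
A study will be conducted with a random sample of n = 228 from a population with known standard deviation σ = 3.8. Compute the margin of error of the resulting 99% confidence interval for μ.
Margin of error = 0.65

Margin of error = z* · σ/√n
= 2.576 · 3.8/√228
= 2.576 · 3.8/15.0997
= 0.65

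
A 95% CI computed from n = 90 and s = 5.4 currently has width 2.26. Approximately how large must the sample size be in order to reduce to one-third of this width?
n ≈ 810

CI width ∝ 1/√n
To reduce width by factor 3, need √n to grow by 3 → need 3² = 9 times as many samples.

Current: n = 90, width = 2.26
New: n = 810, width ≈ 0.74

Width reduced by factor of 2.26/0.74 = 3.05.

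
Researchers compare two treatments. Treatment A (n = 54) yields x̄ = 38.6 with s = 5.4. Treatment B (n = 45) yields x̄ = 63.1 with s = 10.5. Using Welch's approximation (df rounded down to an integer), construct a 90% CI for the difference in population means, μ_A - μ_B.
(-27.39, -21.61)

Difference: x̄₁ - x̄₂ = -24.50
SE = √(s₁²/n₁ + s₂²/n₂) = √(5.4²/54 + 10.5²/45) = 1.7292
df = 62.99 → 62 (Welch–Satterthwaite, rounded down)
t* = 1.670

CI: -24.50 ± 1.670 · 1.7292 = -24.50 ± 2.89 = (-27.39, -21.61)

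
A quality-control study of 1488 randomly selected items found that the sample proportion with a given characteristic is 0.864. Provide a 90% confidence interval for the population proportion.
(0.849, 0.879)

Proportion CI:
SE = √(p̂(1-p̂)/n) = √(0.864 · 0.136 / 1488) = 0.00889

z* = 1.645
Margin = z* · SE = 1.645 · 0.00889 = 0.0146

CI: 0.864 ± 0.0146 = (0.849, 0.879)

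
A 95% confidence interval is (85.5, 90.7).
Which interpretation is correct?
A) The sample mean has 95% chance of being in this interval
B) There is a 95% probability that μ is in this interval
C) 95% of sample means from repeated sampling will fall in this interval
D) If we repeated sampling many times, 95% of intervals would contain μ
D

A) Wrong — x̄ is observed and sits in the interval by construction.
B) Wrong — μ is fixed; the randomness lives in the interval, not in μ.
C) Wrong — coverage applies to intervals containing μ, not to future x̄ values.
D) Correct — this is the frequentist long-run coverage interpretation.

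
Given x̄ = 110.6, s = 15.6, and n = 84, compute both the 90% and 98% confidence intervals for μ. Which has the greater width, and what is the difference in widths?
98% CI is wider by 2.41

df = 83
90% CI: t* = 1.663, (107.77, 113.43), width = 2 · t* · s/√n = 5.66
98% CI: t* = 2.372, (106.56, 114.64), width = 2 · t* · s/√n = 8.07

The 98% CI is wider by 8.07 - 5.66 = 2.41.
Higher confidence requires a wider interval.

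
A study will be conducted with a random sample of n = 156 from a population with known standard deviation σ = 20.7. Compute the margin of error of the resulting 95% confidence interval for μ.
Margin of error = 3.25

Margin of error = z* · σ/√n
= 1.960 · 20.7/√156
= 1.960 · 20.7/12.4900
= 3.25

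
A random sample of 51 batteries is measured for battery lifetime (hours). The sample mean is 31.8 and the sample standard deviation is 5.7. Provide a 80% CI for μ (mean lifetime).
(30.76, 32.84)

t-interval (σ unknown):
df = n - 1 = 50
t* = 1.299 for 80% confidence

Margin of error = t* · s/√n = 1.299 · 5.7/√51 = 1.04

CI: (30.76, 32.84)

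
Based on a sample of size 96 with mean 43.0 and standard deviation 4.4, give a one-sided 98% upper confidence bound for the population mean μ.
μ ≤ 43.93

Upper bound (one-sided):
t* = 2.082 (one-sided for 98%)
Upper bound = x̄ + t* · s/√n = 43.0 + 2.082 · 4.4/√96 = 43.93

We are 98% confident that μ ≤ 43.93.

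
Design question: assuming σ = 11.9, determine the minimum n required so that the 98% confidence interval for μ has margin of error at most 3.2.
n ≥ 75

For margin E ≤ 3.2:
n ≥ (z* · σ / E)²
n ≥ (2.326 · 11.9 / 3.2)²
n ≥ 74.82

Minimum n = 75 (rounding up)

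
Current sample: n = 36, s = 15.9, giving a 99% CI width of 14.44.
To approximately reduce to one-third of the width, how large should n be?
n ≈ 324

CI width ∝ 1/√n
To reduce width by factor 3, need √n to grow by 3 → need 3² = 9 times as many samples.

Current: n = 36, width = 14.44
New: n = 324, width ≈ 4.58

Width reduced by factor of 14.44/4.58 = 3.15.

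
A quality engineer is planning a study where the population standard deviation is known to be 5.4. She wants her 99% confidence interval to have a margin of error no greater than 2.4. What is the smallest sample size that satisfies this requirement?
n ≥ 34

For margin E ≤ 2.4:
n ≥ (z* · σ / E)²
n ≥ (2.576 · 5.4 / 2.4)²
n ≥ 33.59

Minimum n = 34 (rounding up)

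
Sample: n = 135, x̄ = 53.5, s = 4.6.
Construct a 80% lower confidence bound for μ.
μ ≥ 53.17

Lower bound (one-sided):
t* = 0.844 (one-sided for 80%)
Lower bound = x̄ - t* · s/√n = 53.5 - 0.844 · 4.6/√135 = 53.17

We are 80% confident that μ ≥ 53.17.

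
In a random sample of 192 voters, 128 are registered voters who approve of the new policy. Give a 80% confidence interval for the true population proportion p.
(0.623, 0.710)

Proportion CI:
p̂ = 128/192 = 0.66667
SE = √(p̂(1-p̂)/n) = √(0.66667 · 0.33333 / 192) = 0.03402

z* = 1.282
Margin = z* · SE = 1.282 · 0.03402 = 0.0436

CI: 0.66667 ± 0.0436 = (0.623, 0.710)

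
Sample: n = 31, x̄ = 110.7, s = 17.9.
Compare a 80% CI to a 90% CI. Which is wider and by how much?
90% CI is wider by 2.49

df = 30
80% CI: t* = 1.310, (106.49, 114.91), width = 2 · t* · s/√n = 8.42
90% CI: t* = 1.697, (105.24, 116.16), width = 2 · t* · s/√n = 10.91

The 90% CI is wider by 10.91 - 8.42 = 2.49.
Higher confidence requires a wider interval.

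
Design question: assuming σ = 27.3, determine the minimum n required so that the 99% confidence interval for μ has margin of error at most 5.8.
n ≥ 148

For margin E ≤ 5.8:
n ≥ (z* · σ / E)²
n ≥ (2.576 · 27.3 / 5.8)²
n ≥ 147.01

Minimum n = 148 (rounding up)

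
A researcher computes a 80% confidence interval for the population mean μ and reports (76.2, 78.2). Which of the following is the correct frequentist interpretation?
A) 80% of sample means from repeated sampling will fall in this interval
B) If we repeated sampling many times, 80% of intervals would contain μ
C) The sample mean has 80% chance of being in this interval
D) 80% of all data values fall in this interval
B

A) Wrong — coverage applies to intervals containing μ, not to future x̄ values.
B) Correct — this is the frequentist long-run coverage interpretation.
C) Wrong — x̄ is observed and sits in the interval by construction.
D) Wrong — a CI is about the parameter μ, not individual data values.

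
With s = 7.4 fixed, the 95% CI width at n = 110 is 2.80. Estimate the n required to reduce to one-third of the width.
n ≈ 990

CI width ∝ 1/√n
To reduce width by factor 3, need √n to grow by 3 → need 3² = 9 times as many samples.

Current: n = 110, width = 2.80
New: n = 990, width ≈ 0.92

Width reduced by factor of 2.80/0.92 = 3.04.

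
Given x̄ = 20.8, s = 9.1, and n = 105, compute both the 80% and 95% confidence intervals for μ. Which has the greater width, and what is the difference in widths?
95% CI is wider by 1.23

df = 104
80% CI: t* = 1.290, (19.65, 21.95), width = 2 · t* · s/√n = 2.29
95% CI: t* = 1.983, (19.04, 22.56), width = 2 · t* · s/√n = 3.52

The 95% CI is wider by 3.52 - 2.29 = 1.23.
Higher confidence requires a wider interval.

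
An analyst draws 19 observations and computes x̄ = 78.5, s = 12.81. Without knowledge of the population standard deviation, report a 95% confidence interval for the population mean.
(72.33, 84.67)

t-interval (σ unknown):
df = n - 1 = 18
t* = 2.101 for 95% confidence

Margin of error = t* · s/√n = 2.101 · 12.81/√19 = 6.17

CI: (72.33, 84.67)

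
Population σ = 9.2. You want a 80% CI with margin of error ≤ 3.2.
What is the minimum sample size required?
n ≥ 14

For margin E ≤ 3.2:
n ≥ (z* · σ / E)²
n ≥ (1.282 · 9.2 / 3.2)²
n ≥ 13.58

Minimum n = 14 (rounding up)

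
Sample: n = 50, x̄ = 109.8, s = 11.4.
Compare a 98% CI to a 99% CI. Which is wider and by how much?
99% CI is wider by 0.89

df = 49
98% CI: t* = 2.405, (105.92, 113.68), width = 2 · t* · s/√n = 7.75
99% CI: t* = 2.680, (105.48, 114.12), width = 2 · t* · s/√n = 8.64

The 99% CI is wider by 8.64 - 7.75 = 0.89.
Higher confidence requires a wider interval.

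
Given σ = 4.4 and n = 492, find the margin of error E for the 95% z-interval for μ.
Margin of error = 0.39

Margin of error = z* · σ/√n
= 1.960 · 4.4/√492
= 1.960 · 4.4/22.1811
= 0.39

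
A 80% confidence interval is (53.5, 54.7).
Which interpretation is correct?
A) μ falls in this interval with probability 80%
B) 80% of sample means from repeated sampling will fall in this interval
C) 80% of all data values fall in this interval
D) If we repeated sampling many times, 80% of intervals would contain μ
D

A) Wrong — μ is fixed; the randomness lives in the interval, not in μ.
B) Wrong — coverage applies to intervals containing μ, not to future x̄ values.
C) Wrong — a CI is about the parameter μ, not individual data values.
D) Correct — this is the frequentist long-run coverage interpretation.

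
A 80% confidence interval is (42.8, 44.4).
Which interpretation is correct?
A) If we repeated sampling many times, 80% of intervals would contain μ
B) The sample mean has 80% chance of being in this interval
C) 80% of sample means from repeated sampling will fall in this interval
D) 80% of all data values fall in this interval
A

A) Correct — this is the frequentist long-run coverage interpretation.
B) Wrong — x̄ is observed and sits in the interval by construction.
C) Wrong — coverage applies to intervals containing μ, not to future x̄ values.
D) Wrong — a CI is about the parameter μ, not individual data values.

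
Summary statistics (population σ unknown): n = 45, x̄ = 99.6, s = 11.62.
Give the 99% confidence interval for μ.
(94.94, 104.26)

t-interval (σ unknown):
df = n - 1 = 44
t* = 2.692 for 99% confidence

Margin of error = t* · s/√n = 2.692 · 11.62/√45 = 4.66

CI: (94.94, 104.26)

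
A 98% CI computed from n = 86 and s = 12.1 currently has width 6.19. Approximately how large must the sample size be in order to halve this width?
n ≈ 344

CI width ∝ 1/√n
To reduce width by factor 2, need √n to grow by 2 → need 2² = 4 times as many samples.

Current: n = 86, width = 6.19
New: n = 344, width ≈ 3.05

Width reduced by factor of 6.19/3.05 = 2.03.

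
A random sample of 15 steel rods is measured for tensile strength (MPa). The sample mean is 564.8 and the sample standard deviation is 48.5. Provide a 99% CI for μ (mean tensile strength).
(527.52, 602.08)

t-interval (σ unknown):
df = n - 1 = 14
t* = 2.977 for 99% confidence

Margin of error = t* · s/√n = 2.977 · 48.5/√15 = 37.28

CI: (527.52, 602.08)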